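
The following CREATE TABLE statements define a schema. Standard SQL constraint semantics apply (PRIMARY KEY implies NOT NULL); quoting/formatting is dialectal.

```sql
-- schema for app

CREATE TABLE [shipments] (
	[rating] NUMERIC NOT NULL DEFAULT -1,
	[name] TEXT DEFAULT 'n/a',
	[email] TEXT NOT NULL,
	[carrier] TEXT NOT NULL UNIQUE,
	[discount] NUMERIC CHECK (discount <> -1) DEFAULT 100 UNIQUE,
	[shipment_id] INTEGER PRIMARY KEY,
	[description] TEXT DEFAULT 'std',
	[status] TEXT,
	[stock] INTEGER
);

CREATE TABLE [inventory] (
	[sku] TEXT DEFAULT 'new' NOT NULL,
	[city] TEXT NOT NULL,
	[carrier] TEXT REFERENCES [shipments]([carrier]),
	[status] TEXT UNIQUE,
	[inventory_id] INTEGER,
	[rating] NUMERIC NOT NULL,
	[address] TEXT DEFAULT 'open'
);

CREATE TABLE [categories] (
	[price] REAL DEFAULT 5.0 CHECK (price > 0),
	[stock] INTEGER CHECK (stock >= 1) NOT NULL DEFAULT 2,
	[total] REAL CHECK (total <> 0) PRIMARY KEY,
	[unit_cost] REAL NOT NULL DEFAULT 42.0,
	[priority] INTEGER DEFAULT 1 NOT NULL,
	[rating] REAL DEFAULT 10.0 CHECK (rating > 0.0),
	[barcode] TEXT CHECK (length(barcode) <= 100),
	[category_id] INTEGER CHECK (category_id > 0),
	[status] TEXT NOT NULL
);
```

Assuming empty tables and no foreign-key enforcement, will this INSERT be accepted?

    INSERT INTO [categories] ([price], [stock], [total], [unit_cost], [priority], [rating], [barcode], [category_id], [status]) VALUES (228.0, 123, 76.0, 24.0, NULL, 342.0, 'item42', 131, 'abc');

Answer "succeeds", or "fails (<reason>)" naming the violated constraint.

priority is explicitly set to NULL, but priority is declared NOT NULL.

fails (NOT NULL on priority)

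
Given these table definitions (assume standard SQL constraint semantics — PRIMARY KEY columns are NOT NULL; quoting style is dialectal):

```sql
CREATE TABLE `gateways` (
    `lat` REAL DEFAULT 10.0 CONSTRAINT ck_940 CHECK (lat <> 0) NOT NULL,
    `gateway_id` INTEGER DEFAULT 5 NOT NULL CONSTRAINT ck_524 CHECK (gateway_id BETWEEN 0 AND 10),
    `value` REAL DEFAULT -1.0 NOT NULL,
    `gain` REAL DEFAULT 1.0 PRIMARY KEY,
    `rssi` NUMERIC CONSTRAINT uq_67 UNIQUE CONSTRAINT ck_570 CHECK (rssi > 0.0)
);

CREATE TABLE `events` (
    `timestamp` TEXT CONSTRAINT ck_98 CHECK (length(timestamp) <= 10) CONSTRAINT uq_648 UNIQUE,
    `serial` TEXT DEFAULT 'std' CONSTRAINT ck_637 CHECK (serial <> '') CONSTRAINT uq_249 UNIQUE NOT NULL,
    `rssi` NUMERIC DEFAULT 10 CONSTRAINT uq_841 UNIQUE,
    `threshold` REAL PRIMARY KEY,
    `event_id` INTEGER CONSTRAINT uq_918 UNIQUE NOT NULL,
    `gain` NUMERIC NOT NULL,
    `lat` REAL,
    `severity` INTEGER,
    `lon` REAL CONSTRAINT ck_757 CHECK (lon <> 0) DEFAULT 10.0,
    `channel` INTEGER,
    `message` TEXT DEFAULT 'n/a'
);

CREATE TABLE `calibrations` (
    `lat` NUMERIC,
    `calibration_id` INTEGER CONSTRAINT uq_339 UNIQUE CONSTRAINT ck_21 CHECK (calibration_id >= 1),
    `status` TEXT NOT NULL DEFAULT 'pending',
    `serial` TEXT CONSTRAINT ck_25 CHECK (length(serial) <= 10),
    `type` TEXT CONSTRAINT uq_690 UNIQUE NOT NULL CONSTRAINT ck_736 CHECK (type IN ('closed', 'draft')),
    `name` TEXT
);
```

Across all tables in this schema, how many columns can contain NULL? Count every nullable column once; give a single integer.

12

gateways: 1 nullable (rssi — PK (gain) and explicit NOT NULL columns excluded).
events: 7 nullable (timestamp, rssi, lat, severity, lon, channel, message — PK (threshold) and explicit NOT NULL columns excluded).
calibrations: 4 nullable (lat, calibration_id, serial, name — PK none and explicit NOT NULL columns excluded).
Total: 1 + 7 + 4 = 12.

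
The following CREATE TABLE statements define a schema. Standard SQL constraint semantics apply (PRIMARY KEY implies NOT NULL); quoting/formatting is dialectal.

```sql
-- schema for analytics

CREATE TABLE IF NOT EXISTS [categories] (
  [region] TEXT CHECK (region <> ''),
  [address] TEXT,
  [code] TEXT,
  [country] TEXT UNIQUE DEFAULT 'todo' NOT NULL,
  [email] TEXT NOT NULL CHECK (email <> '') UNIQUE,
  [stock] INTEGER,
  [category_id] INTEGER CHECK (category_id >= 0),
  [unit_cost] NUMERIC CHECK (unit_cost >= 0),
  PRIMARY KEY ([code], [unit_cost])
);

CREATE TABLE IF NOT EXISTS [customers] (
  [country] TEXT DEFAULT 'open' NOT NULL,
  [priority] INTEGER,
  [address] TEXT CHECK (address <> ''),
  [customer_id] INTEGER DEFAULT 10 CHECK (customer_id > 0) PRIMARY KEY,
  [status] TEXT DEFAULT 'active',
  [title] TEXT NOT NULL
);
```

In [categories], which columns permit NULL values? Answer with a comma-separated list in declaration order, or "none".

region, address, stock, category_id

- region: CHECK does not forbid NULL (a CHECK constraint passes when its expression is NULL) → nullable.
- address: no NOT NULL constraint applies → nullable.
- code: part of the PRIMARY KEY, which implies NOT NULL → not nullable.
- country: declared NOT NULL → not nullable.
- email: declared NOT NULL → not nullable.
- stock: no NOT NULL constraint applies → nullable.
- category_id: CHECK does not forbid NULL (a CHECK constraint passes when its expression is NULL) → nullable.
- unit_cost: part of the PRIMARY KEY, which implies NOT NULL → not nullable.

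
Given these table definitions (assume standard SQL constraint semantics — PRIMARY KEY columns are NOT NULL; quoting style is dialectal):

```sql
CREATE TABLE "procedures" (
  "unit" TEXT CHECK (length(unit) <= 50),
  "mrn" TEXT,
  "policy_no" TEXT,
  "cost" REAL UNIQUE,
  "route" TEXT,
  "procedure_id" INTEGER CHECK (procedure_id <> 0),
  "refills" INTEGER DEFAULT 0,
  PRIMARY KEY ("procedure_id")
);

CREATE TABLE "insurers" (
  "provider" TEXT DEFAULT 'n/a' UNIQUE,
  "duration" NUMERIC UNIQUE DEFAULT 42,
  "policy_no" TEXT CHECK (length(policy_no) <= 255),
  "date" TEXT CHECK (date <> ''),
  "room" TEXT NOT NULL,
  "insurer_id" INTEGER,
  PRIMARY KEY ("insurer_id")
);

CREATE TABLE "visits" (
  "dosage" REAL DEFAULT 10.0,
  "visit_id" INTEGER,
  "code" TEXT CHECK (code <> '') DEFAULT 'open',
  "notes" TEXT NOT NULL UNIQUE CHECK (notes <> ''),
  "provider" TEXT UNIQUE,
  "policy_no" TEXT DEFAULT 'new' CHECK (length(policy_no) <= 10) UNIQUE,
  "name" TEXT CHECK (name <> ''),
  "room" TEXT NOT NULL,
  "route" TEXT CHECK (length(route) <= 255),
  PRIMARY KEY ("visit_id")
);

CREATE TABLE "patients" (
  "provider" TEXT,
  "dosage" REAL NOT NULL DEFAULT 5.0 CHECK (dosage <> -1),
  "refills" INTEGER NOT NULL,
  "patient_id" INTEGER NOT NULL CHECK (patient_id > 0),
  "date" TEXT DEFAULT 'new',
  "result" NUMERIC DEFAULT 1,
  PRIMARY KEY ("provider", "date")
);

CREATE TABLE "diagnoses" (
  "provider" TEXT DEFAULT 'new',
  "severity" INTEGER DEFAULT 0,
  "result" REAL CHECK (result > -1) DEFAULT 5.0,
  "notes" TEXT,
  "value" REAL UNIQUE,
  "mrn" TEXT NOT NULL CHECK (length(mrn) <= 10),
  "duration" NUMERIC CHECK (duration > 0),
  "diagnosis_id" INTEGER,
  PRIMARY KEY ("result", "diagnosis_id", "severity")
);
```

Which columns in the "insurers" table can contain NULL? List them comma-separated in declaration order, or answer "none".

- provider: UNIQUE does not imply NOT NULL → nullable.
- duration: UNIQUE does not imply NOT NULL → nullable.
- policy_no: CHECK does not forbid NULL (a CHECK constraint passes when its expression is NULL) → nullable.
- date: CHECK does not forbid NULL (a CHECK constraint passes when its expression is NULL) → nullable.
- room: declared NOT NULL → not nullable.
- insurer_id: part of the PRIMARY KEY, which implies NOT NULL → not nullable.

provider, duration, policy_no, date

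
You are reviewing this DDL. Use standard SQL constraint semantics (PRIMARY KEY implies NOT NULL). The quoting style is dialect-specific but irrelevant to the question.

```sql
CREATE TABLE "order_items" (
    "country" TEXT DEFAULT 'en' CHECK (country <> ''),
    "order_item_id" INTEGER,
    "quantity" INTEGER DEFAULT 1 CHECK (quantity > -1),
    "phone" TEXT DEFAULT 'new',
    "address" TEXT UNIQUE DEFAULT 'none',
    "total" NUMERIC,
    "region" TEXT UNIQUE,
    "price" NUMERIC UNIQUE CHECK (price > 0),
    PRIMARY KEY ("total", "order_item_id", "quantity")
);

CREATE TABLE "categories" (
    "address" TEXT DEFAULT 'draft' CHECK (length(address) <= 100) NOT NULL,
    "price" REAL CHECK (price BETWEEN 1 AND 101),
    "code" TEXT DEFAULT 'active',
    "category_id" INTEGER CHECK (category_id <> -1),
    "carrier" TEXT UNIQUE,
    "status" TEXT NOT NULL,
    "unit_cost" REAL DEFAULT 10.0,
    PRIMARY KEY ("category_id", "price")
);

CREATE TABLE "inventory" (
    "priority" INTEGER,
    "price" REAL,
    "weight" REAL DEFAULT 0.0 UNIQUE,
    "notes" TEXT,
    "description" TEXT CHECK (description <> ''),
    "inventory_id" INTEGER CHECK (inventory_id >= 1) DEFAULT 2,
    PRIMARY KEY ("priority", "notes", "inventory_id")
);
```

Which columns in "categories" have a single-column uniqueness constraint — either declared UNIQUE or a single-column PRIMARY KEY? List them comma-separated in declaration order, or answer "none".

carrier

- address: no UNIQUE or single-column PK constraint.
- price: part of a composite PRIMARY KEY — only the tuple is unique, not this column on its own.
- code: no UNIQUE or single-column PK constraint.
- category_id: part of a composite PRIMARY KEY — only the tuple is unique, not this column on its own.
- carrier: declared UNIQUE → unique.
- status: no UNIQUE or single-column PK constraint.
- unit_cost: no UNIQUE or single-column PK constraint.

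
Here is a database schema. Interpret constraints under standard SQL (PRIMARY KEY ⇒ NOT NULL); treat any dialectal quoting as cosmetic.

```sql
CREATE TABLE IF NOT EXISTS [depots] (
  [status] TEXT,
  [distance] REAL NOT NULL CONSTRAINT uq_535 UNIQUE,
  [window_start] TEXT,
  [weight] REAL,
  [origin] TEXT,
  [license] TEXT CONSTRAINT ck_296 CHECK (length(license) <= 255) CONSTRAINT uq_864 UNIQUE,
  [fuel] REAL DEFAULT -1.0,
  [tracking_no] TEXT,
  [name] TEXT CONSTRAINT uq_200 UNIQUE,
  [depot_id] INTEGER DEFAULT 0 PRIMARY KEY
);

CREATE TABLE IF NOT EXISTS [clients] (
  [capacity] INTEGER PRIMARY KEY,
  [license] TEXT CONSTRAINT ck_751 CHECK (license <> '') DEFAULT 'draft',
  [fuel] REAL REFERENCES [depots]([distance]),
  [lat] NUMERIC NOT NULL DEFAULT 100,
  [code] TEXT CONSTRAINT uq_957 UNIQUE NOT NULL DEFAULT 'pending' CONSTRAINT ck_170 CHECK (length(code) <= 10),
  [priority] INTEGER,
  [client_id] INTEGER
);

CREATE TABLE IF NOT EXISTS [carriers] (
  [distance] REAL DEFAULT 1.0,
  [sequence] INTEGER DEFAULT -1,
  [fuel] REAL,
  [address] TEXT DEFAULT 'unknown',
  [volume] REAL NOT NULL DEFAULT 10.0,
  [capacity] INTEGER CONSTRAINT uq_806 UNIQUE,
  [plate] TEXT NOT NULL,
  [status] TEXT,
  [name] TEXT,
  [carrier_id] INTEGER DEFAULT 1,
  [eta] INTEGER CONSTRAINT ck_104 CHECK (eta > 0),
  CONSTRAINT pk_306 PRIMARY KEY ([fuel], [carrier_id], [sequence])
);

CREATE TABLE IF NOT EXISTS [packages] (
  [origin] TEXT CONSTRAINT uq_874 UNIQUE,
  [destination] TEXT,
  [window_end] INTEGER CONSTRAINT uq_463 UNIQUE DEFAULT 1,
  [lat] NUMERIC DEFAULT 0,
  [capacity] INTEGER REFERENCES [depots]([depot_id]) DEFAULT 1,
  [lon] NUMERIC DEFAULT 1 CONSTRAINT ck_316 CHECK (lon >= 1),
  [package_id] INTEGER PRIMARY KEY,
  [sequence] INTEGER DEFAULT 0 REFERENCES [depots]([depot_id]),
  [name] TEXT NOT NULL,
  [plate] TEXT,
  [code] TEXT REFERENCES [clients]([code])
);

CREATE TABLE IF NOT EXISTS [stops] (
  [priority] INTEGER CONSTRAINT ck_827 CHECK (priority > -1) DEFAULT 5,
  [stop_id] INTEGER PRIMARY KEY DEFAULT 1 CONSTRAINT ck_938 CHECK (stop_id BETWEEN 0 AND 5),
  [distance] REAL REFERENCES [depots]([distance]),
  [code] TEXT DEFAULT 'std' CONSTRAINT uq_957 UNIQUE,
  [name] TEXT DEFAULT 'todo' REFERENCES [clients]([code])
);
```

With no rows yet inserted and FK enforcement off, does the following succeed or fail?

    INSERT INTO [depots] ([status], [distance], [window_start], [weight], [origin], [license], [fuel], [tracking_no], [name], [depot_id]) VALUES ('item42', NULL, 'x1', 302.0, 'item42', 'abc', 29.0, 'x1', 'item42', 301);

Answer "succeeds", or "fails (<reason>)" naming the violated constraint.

distance is explicitly set to NULL, but distance is declared NOT NULL.

fails (NOT NULL on distance)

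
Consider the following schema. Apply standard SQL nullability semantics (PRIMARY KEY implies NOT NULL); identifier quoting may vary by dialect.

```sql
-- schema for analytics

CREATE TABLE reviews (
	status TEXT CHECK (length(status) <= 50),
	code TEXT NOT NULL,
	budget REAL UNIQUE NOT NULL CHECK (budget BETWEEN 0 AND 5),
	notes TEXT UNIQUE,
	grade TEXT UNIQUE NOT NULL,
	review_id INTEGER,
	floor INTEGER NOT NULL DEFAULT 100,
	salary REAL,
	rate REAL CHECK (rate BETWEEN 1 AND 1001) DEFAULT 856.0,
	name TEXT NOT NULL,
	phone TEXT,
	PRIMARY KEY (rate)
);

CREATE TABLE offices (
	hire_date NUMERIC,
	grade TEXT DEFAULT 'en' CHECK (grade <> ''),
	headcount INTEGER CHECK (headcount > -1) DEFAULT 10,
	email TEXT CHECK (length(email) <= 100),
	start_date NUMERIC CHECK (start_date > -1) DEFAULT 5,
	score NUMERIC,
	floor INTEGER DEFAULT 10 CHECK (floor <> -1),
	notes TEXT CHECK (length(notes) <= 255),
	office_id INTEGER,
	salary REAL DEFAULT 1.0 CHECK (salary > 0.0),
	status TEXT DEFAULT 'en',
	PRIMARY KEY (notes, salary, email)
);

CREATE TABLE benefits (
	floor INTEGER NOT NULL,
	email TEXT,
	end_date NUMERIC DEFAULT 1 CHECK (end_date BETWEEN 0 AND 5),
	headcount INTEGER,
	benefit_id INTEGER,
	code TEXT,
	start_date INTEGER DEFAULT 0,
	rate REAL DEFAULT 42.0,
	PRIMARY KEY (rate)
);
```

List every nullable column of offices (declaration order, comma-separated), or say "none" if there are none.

hire_date, grade, headcount, start_date, score, floor, office_id, status

- hire_date: no NOT NULL constraint applies → nullable.
- grade: CHECK does not forbid NULL (a CHECK constraint passes when its expression is NULL) → nullable.
- headcount: CHECK does not forbid NULL (a CHECK constraint passes when its expression is NULL) → nullable.
- email: part of the PRIMARY KEY, which implies NOT NULL → not nullable.
- start_date: CHECK does not forbid NULL (a CHECK constraint passes when its expression is NULL) → nullable.
- score: no NOT NULL constraint applies → nullable.
- floor: CHECK does not forbid NULL (a CHECK constraint passes when its expression is NULL) → nullable.
- notes: part of the PRIMARY KEY, which implies NOT NULL → not nullable.
- office_id: no NOT NULL constraint applies → nullable.
- salary: part of the PRIMARY KEY, which implies NOT NULL → not nullable.
- status: DEFAULT only fills an omitted column; an explicit NULL is still allowed → nullable.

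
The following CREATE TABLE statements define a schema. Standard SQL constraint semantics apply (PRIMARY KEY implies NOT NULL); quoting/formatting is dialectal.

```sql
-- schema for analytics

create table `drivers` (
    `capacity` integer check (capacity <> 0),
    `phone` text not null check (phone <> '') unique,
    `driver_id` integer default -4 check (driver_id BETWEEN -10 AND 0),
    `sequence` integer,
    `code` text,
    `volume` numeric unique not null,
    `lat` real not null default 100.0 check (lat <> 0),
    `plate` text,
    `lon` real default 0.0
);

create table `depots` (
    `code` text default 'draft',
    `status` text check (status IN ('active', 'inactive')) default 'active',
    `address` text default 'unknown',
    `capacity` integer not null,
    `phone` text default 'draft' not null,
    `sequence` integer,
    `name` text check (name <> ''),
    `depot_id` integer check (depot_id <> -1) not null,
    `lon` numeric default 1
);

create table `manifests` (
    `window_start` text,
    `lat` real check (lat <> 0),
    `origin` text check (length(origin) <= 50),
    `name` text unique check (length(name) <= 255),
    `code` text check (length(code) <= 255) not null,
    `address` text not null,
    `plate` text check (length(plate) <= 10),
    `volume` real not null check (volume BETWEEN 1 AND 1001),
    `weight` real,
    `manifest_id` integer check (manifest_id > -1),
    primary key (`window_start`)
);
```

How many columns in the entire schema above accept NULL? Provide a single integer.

18

drivers: 6 nullable (capacity, driver_id, sequence, code, plate, lon — PK none and explicit NOT NULL columns excluded).
depots: 6 nullable (code, status, address, sequence, name, lon — PK none and explicit NOT NULL columns excluded).
manifests: 6 nullable (lat, origin, name, plate, weight, manifest_id — PK (window_start) and explicit NOT NULL columns excluded).
Total: 6 + 6 + 6 = 18.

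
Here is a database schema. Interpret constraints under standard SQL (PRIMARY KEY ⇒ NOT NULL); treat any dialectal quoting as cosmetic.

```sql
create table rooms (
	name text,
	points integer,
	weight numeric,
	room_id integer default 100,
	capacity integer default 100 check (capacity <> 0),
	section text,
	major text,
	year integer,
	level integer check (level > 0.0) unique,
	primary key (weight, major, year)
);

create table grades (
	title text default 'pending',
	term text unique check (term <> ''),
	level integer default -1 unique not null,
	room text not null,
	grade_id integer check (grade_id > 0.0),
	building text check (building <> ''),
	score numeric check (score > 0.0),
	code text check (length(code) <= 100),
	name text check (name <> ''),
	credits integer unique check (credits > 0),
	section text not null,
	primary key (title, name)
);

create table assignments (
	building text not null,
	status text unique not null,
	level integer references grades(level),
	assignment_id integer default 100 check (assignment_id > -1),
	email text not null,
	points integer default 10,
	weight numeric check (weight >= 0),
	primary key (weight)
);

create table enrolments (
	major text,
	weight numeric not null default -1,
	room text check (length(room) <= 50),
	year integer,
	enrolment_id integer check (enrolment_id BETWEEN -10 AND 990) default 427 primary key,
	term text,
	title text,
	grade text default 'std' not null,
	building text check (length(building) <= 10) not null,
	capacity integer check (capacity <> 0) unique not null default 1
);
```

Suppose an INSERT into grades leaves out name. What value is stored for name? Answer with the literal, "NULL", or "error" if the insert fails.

name has no DEFAULT clause.
Omitting it would insert NULL, but it is part of the PRIMARY KEY, so the INSERT fails.

error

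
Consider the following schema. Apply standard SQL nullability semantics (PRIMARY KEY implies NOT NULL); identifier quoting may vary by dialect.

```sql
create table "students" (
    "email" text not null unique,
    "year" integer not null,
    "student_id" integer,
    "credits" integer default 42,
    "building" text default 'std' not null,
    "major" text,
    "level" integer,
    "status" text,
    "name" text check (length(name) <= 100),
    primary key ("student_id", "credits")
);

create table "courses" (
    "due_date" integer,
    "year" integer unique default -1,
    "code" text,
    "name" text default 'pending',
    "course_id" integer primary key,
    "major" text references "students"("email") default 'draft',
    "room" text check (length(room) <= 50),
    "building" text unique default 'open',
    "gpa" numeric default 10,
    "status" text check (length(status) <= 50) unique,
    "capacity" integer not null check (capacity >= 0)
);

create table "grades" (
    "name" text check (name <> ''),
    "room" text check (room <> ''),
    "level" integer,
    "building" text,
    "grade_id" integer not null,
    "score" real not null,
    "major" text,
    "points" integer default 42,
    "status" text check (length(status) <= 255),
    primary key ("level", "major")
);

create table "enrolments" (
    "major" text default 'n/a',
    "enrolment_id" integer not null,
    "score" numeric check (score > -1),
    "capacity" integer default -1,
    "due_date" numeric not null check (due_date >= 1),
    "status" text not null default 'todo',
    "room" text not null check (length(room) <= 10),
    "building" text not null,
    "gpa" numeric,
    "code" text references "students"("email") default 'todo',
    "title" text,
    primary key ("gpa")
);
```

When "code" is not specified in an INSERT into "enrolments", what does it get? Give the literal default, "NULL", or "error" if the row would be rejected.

code has an explicit DEFAULT 'todo'.
When the column is omitted from an INSERT, that default is used.

'todo'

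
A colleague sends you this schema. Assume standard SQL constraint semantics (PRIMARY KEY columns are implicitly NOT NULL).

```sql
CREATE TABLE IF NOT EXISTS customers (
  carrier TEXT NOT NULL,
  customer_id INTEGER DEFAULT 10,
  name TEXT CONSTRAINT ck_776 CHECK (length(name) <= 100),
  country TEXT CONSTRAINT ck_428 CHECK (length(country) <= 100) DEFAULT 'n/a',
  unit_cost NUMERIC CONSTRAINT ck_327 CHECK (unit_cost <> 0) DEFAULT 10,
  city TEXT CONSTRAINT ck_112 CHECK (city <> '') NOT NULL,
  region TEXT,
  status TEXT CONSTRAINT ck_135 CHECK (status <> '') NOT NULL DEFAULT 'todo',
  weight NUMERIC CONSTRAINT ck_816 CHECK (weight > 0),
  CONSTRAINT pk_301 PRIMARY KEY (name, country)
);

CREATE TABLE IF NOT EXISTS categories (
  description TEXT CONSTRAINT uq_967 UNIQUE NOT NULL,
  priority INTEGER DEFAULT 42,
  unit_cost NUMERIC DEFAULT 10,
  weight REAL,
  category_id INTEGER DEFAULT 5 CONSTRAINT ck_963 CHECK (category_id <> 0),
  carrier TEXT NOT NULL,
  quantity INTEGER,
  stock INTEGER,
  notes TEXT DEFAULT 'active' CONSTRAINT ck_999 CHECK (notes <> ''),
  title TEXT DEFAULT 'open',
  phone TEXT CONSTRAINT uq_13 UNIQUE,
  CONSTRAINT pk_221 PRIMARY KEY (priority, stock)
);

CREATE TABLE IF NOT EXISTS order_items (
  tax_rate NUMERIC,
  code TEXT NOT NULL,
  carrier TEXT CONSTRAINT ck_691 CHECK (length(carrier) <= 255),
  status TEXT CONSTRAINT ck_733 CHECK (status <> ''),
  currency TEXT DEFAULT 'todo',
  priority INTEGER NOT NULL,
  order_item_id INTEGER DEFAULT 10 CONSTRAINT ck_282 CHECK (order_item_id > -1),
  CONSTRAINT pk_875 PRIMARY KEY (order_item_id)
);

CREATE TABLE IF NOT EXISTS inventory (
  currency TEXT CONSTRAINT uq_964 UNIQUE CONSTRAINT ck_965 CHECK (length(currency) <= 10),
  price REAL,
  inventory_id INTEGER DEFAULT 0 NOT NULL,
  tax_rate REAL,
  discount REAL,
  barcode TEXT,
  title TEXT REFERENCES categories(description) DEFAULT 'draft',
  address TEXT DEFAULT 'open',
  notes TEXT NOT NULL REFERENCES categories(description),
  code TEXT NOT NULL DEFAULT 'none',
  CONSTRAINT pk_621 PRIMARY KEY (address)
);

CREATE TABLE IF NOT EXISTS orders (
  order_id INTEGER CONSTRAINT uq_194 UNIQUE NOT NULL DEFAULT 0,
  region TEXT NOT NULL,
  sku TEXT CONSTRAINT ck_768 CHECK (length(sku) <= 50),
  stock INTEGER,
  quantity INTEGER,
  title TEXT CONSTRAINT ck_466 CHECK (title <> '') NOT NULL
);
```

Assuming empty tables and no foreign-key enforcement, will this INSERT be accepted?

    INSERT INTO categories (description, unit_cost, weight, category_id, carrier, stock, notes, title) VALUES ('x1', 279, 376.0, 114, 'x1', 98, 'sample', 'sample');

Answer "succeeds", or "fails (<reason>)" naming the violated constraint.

NOT NULL columns: carrier is supplied; description is supplied; priority defaults to 42; stock is supplied.
CHECK constraints: 114 satisfies (category_id <> 0); 'sample' satisfies (notes <> '').
No constraint is violated.

succeeds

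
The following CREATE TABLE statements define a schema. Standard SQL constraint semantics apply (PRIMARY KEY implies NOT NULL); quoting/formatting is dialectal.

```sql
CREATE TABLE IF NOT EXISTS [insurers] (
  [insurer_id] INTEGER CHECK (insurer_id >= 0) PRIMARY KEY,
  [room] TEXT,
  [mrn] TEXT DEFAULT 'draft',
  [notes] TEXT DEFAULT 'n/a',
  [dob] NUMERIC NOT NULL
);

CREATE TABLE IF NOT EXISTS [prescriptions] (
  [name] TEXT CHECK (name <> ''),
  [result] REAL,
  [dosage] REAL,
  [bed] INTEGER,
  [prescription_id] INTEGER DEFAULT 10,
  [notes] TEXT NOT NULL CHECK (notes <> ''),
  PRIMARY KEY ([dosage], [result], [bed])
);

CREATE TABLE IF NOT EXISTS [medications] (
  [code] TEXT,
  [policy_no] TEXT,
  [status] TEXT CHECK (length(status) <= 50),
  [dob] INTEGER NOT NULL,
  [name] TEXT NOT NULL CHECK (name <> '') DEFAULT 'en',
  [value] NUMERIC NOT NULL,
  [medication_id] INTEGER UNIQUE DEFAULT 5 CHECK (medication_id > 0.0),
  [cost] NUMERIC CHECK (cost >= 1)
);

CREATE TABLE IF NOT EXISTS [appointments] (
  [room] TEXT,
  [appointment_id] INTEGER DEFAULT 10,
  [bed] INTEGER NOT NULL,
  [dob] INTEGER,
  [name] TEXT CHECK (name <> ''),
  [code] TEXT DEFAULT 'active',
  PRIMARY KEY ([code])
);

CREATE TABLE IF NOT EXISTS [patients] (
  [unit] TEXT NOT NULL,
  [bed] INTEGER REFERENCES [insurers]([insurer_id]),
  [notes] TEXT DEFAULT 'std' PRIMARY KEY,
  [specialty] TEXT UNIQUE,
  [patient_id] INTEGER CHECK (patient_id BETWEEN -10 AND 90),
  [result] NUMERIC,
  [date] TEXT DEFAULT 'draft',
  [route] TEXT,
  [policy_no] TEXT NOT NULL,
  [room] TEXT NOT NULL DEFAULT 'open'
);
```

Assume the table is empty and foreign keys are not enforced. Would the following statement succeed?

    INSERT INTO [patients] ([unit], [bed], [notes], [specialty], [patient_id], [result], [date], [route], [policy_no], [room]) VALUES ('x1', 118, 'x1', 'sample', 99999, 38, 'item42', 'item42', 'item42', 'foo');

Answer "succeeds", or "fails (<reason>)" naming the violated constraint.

fails (CHECK on patient_id)

The value 99999 for patient_id violates CHECK (patient_id BETWEEN -10 AND 90).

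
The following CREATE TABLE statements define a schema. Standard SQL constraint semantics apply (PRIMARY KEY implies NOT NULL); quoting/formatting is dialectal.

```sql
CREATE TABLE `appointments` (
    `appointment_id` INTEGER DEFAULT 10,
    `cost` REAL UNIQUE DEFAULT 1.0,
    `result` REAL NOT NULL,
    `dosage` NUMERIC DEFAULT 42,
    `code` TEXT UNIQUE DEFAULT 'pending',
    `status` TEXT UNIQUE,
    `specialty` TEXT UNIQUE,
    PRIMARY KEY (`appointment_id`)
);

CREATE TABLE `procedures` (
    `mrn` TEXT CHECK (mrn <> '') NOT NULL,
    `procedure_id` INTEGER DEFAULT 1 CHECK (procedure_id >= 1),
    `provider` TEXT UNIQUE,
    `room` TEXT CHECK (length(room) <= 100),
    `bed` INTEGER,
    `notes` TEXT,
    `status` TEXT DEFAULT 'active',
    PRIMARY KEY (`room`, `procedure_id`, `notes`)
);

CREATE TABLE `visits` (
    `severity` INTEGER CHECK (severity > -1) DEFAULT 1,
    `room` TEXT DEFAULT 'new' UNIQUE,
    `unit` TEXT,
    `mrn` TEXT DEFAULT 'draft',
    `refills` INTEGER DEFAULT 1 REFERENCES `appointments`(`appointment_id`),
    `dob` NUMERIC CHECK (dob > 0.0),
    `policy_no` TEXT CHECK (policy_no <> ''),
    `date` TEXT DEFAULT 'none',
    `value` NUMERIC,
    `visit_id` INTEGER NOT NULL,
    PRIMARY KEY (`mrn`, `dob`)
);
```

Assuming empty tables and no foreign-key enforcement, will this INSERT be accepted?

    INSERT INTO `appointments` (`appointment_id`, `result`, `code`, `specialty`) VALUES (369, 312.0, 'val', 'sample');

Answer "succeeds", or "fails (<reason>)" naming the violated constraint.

succeeds

NOT NULL columns: appointment_id is supplied; result is supplied.
No constraint is violated.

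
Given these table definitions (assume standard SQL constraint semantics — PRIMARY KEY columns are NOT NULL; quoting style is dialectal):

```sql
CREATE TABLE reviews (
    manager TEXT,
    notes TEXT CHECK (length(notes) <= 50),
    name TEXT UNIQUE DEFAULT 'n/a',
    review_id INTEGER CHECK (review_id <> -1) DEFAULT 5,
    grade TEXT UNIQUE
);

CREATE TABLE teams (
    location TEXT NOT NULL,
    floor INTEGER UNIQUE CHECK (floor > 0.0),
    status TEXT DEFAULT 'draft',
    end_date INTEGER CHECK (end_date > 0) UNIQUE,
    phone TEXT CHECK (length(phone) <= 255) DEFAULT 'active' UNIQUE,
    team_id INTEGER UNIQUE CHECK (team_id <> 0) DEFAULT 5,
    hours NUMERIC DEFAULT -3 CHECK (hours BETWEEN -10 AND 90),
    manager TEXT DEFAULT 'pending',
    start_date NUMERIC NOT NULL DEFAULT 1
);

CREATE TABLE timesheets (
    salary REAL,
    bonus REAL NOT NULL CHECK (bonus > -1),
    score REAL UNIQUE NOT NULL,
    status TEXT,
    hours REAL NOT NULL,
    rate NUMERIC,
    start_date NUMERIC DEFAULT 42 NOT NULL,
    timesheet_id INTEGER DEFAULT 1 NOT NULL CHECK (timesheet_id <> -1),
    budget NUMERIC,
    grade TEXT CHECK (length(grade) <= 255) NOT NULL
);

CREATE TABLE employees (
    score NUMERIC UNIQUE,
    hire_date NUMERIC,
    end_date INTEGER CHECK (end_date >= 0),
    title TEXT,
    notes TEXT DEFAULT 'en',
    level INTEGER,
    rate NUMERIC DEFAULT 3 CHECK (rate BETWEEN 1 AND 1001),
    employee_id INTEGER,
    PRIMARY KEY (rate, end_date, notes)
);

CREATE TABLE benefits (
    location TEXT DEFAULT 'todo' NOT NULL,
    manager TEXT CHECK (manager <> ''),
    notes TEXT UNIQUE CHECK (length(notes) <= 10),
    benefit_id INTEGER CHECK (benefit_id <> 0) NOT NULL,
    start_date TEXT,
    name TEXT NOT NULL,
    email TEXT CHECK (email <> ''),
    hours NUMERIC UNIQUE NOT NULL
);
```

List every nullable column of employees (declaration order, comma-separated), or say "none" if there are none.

score, hire_date, title, level, employee_id

- score: UNIQUE does not imply NOT NULL → nullable.
- hire_date: no NOT NULL constraint applies → nullable.
- end_date: part of the PRIMARY KEY, which implies NOT NULL → not nullable.
- title: no NOT NULL constraint applies → nullable.
- notes: part of the PRIMARY KEY, which implies NOT NULL → not nullable.
- level: no NOT NULL constraint applies → nullable.
- rate: part of the PRIMARY KEY, which implies NOT NULL → not nullable.
- employee_id: no NOT NULL constraint applies → nullable.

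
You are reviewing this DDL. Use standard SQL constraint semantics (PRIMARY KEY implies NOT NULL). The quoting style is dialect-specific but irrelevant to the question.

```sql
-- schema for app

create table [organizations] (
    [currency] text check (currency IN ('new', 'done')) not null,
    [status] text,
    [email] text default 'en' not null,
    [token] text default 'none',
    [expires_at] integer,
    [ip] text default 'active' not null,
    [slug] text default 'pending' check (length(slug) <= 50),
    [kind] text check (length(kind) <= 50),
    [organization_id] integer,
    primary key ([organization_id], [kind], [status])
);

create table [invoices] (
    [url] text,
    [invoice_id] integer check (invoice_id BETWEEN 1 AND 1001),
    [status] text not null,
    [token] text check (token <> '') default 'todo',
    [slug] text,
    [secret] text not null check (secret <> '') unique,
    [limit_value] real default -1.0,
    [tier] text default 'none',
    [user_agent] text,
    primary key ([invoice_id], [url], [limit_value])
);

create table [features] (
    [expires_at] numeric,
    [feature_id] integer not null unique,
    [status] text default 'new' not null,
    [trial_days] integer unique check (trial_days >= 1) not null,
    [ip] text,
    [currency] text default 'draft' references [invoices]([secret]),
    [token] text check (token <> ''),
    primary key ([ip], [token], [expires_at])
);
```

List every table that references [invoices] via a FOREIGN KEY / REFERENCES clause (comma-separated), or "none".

features

- features.currency references invoices(secret).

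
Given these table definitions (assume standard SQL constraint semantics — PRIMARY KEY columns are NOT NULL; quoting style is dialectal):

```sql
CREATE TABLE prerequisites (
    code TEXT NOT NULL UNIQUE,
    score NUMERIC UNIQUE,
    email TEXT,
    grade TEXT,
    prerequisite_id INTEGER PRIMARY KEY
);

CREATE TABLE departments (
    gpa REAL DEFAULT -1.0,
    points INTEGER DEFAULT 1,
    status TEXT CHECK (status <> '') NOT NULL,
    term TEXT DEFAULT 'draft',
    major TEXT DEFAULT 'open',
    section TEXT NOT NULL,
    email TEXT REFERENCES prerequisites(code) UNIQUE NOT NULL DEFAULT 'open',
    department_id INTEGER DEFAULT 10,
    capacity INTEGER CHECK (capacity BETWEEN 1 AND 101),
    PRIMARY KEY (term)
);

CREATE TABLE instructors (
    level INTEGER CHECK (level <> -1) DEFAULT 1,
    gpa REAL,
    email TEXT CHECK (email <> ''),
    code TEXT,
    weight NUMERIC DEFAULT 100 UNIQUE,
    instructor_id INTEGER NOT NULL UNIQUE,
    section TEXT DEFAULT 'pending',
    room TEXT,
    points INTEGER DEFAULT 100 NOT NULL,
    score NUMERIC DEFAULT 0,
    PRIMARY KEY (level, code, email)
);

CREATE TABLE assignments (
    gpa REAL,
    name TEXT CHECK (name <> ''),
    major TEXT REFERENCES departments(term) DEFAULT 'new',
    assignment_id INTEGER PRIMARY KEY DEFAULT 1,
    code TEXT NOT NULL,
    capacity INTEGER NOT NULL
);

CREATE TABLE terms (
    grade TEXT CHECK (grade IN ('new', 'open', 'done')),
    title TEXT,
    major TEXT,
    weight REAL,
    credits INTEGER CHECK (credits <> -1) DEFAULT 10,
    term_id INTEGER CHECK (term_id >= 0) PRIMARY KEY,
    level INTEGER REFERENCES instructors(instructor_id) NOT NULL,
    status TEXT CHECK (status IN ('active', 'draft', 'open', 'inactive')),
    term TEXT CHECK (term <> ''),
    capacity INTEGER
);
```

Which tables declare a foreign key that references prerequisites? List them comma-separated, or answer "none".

- departments.email references prerequisites(code).

departments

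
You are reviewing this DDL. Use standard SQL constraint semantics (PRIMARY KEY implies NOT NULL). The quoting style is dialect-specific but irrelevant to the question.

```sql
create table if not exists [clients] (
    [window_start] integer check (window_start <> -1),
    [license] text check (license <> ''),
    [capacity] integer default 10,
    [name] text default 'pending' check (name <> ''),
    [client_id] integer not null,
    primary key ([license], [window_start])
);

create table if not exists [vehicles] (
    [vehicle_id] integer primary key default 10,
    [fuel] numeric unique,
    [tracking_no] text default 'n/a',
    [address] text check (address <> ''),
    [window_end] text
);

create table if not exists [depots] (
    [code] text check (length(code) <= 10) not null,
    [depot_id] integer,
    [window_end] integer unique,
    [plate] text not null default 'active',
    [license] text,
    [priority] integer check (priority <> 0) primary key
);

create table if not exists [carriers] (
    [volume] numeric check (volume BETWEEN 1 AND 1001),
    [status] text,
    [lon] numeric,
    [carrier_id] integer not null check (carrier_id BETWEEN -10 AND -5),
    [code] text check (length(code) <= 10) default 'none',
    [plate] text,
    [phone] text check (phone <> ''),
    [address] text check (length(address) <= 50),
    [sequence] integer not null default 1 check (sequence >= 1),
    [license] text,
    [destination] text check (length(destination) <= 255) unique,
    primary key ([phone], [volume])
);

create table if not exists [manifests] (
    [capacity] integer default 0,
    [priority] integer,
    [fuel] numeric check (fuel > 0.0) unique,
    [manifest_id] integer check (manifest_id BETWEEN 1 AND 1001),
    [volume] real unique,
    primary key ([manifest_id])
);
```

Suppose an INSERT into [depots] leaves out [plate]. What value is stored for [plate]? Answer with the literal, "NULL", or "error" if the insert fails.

'active'

plate has an explicit DEFAULT 'active'.
When the column is omitted from an INSERT, that default is used.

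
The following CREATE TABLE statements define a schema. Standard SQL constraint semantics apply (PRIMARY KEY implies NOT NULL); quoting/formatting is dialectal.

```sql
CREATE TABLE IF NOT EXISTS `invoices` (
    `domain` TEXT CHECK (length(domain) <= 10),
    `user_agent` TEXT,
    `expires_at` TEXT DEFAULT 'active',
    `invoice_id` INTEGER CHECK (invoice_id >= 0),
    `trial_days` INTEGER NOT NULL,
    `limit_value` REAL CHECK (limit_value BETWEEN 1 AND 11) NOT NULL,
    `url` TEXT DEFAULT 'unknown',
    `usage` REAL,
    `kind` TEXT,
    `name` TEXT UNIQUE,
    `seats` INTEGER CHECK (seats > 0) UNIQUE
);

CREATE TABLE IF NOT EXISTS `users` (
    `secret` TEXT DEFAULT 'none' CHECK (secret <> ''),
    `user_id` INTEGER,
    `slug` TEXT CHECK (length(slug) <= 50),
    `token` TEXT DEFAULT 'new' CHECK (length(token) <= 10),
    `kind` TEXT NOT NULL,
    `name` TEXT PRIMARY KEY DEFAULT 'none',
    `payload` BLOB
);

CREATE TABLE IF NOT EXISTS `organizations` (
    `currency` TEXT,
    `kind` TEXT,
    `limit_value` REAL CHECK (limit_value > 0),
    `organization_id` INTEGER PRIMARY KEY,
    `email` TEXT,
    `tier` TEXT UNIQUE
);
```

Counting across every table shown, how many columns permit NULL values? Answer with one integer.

invoices: 9 nullable (domain, user_agent, expires_at, invoice_id, url, usage, kind, name, seats — PK none and explicit NOT NULL columns excluded).
users: 5 nullable (secret, user_id, slug, token, payload — PK (name) and explicit NOT NULL columns excluded).
organizations: 5 nullable (currency, kind, limit_value, email, tier — PK (organization_id) and explicit NOT NULL columns excluded).
Total: 9 + 5 + 5 = 19.

19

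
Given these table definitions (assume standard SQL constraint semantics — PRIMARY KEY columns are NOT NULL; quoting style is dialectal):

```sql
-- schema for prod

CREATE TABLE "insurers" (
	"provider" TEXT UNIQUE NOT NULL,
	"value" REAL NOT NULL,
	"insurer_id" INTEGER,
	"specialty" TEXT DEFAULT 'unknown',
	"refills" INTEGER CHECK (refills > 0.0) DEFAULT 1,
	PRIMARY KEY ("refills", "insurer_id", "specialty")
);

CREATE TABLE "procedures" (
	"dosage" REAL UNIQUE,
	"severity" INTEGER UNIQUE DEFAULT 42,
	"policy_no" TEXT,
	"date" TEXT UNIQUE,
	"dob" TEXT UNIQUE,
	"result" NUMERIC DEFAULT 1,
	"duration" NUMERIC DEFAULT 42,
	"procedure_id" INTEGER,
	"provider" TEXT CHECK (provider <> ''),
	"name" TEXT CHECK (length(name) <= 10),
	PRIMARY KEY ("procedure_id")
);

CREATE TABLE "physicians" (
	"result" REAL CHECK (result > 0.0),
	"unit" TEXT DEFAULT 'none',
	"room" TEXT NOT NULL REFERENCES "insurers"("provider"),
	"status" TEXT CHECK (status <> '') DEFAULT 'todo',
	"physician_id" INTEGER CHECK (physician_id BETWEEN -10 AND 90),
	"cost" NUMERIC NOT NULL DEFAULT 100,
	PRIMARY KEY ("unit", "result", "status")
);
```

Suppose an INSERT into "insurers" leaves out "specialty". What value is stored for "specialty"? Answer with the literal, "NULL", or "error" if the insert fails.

specialty has an explicit DEFAULT 'unknown'.
When the column is omitted from an INSERT, that default is used.

'unknown'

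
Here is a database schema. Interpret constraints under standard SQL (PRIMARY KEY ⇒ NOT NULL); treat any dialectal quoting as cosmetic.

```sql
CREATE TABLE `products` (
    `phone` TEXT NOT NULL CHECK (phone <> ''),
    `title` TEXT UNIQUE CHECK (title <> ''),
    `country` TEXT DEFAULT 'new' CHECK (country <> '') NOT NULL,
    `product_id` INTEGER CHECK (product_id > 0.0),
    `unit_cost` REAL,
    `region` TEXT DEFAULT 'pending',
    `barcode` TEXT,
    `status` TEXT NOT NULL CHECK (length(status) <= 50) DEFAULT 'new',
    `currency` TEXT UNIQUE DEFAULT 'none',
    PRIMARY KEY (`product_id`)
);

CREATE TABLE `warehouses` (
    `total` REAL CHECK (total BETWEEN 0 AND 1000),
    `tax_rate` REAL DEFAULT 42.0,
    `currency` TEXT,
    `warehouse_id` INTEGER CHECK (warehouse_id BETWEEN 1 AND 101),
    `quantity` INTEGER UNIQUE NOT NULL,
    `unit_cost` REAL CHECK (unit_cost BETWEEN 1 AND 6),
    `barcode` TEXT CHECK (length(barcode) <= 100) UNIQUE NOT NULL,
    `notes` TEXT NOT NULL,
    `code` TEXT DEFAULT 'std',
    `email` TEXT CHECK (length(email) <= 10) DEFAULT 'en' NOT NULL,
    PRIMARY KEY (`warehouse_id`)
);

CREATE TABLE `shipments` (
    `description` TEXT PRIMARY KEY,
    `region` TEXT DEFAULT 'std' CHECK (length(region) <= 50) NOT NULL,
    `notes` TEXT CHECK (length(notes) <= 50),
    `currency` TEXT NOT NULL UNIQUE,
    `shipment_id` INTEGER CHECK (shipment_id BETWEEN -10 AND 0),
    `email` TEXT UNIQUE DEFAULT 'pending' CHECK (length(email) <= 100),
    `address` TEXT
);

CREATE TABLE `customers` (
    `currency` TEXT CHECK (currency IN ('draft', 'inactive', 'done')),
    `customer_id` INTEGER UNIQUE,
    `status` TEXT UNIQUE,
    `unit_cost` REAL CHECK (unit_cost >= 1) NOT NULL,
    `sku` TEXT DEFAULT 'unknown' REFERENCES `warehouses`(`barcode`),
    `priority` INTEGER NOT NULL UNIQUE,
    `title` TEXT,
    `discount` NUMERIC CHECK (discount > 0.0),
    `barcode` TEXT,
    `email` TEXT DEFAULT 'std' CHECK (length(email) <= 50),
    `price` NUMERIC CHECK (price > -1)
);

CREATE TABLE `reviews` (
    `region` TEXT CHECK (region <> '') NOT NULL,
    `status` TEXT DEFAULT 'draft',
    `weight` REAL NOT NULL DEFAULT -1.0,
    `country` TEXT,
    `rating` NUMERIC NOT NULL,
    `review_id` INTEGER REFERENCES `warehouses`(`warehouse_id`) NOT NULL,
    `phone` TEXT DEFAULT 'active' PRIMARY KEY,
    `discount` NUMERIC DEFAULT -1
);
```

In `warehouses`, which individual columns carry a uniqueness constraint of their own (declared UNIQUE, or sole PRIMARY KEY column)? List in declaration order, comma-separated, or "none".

- total: no UNIQUE or single-column PK constraint.
- tax_rate: no UNIQUE or single-column PK constraint.
- currency: no UNIQUE or single-column PK constraint.
- warehouse_id: single-column PRIMARY KEY → unique.
- quantity: declared UNIQUE → unique.
- unit_cost: no UNIQUE or single-column PK constraint.
- barcode: declared UNIQUE → unique.
- notes: no UNIQUE or single-column PK constraint.
- code: no UNIQUE or single-column PK constraint.
- email: no UNIQUE or single-column PK constraint.

warehouse_id, quantity, barcode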